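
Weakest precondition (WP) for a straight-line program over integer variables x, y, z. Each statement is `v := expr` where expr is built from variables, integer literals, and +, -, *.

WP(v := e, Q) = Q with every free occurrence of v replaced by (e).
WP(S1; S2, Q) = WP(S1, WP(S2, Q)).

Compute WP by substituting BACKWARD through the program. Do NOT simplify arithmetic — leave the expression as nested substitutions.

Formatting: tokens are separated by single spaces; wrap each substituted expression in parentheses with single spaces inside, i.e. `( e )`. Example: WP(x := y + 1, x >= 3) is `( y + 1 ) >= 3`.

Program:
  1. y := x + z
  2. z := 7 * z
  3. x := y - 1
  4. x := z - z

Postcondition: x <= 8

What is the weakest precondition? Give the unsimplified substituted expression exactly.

Answer: ( ( 7 * z ) - ( 7 * z ) ) <= 8

Derivation:
post: x <= 8
stmt 4: x := z - z  -- replace 1 occurrence(s) of x with (z - z)
  => ( z - z ) <= 8
stmt 3: x := y - 1  -- replace 0 occurrence(s) of x with (y - 1)
  => ( z - z ) <= 8
stmt 2: z := 7 * z  -- replace 2 occurrence(s) of z with (7 * z)
  => ( ( 7 * z ) - ( 7 * z ) ) <= 8
stmt 1: y := x + z  -- replace 0 occurrence(s) of y with (x + z)
  => ( ( 7 * z ) - ( 7 * z ) ) <= 8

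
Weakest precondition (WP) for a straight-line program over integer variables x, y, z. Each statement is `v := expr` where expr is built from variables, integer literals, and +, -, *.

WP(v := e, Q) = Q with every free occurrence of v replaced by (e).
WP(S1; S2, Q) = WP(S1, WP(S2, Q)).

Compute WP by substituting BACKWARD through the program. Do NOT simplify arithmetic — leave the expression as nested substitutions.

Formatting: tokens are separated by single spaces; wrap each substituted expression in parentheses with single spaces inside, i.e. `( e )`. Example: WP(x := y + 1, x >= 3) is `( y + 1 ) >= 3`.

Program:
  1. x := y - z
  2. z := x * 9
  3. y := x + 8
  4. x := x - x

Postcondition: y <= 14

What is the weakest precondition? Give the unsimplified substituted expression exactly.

Answer: ( ( y - z ) + 8 ) <= 14

Derivation:
post: y <= 14
stmt 4: x := x - x  -- replace 0 occurrence(s) of x with (x - x)
  => y <= 14
stmt 3: y := x + 8  -- replace 1 occurrence(s) of y with (x + 8)
  => ( x + 8 ) <= 14
stmt 2: z := x * 9  -- replace 0 occurrence(s) of z with (x * 9)
  => ( x + 8 ) <= 14
stmt 1: x := y - z  -- replace 1 occurrence(s) of x with (y - z)
  => ( ( y - z ) + 8 ) <= 14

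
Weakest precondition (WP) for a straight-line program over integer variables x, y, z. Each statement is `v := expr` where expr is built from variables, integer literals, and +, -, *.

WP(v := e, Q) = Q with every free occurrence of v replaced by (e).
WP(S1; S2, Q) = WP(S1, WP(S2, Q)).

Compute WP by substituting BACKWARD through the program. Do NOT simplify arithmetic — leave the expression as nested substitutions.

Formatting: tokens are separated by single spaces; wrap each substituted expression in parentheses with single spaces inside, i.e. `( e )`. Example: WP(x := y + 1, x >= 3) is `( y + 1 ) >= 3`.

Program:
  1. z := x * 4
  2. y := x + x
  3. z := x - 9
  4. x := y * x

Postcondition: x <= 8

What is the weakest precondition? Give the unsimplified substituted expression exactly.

post: x <= 8
stmt 4: x := y * x  -- replace 1 occurrence(s) of x with (y * x)
  => ( y * x ) <= 8
stmt 3: z := x - 9  -- replace 0 occurrence(s) of z with (x - 9)
  => ( y * x ) <= 8
stmt 2: y := x + x  -- replace 1 occurrence(s) of y with (x + x)
  => ( ( x + x ) * x ) <= 8
stmt 1: z := x * 4  -- replace 0 occurrence(s) of z with (x * 4)
  => ( ( x + x ) * x ) <= 8

Answer: ( ( x + x ) * x ) <= 8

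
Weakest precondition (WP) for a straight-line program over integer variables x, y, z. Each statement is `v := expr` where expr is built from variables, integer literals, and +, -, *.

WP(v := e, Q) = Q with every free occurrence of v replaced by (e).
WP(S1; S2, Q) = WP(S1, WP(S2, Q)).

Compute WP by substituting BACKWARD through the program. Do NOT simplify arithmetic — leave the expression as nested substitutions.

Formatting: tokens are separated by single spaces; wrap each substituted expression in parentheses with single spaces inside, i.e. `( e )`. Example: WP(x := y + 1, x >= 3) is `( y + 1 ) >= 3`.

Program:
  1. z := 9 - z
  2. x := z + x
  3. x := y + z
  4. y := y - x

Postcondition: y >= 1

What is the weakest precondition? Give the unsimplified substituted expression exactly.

post: y >= 1
stmt 4: y := y - x  -- replace 1 occurrence(s) of y with (y - x)
  => ( y - x ) >= 1
stmt 3: x := y + z  -- replace 1 occurrence(s) of x with (y + z)
  => ( y - ( y + z ) ) >= 1
stmt 2: x := z + x  -- replace 0 occurrence(s) of x with (z + x)
  => ( y - ( y + z ) ) >= 1
stmt 1: z := 9 - z  -- replace 1 occurrence(s) of z with (9 - z)
  => ( y - ( y + ( 9 - z ) ) ) >= 1

Answer: ( y - ( y + ( 9 - z ) ) ) >= 1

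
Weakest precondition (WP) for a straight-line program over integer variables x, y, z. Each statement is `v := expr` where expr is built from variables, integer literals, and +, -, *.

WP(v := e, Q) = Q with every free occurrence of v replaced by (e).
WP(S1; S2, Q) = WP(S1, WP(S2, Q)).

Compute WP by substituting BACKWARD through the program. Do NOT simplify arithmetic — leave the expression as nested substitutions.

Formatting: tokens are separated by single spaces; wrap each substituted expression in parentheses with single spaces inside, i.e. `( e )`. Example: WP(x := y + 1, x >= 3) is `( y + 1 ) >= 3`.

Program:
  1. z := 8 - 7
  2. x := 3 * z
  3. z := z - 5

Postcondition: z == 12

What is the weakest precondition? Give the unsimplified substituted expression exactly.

post: z == 12
stmt 3: z := z - 5  -- replace 1 occurrence(s) of z with (z - 5)
  => ( z - 5 ) == 12
stmt 2: x := 3 * z  -- replace 0 occurrence(s) of x with (3 * z)
  => ( z - 5 ) == 12
stmt 1: z := 8 - 7  -- replace 1 occurrence(s) of z with (8 - 7)
  => ( ( 8 - 7 ) - 5 ) == 12

Answer: ( ( 8 - 7 ) - 5 ) == 12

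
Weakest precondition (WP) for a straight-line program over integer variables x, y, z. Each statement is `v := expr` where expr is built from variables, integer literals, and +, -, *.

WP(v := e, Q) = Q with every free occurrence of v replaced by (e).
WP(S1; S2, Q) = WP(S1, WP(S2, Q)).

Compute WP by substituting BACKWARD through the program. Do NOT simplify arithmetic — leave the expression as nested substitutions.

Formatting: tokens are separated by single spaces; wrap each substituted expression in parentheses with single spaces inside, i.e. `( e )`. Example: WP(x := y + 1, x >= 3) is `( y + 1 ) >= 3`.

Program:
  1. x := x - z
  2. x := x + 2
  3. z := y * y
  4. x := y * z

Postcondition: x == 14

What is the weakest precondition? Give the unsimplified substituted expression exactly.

post: x == 14
stmt 4: x := y * z  -- replace 1 occurrence(s) of x with (y * z)
  => ( y * z ) == 14
stmt 3: z := y * y  -- replace 1 occurrence(s) of z with (y * y)
  => ( y * ( y * y ) ) == 14
stmt 2: x := x + 2  -- replace 0 occurrence(s) of x with (x + 2)
  => ( y * ( y * y ) ) == 14
stmt 1: x := x - z  -- replace 0 occurrence(s) of x with (x - z)
  => ( y * ( y * y ) ) == 14

Answer: ( y * ( y * y ) ) == 14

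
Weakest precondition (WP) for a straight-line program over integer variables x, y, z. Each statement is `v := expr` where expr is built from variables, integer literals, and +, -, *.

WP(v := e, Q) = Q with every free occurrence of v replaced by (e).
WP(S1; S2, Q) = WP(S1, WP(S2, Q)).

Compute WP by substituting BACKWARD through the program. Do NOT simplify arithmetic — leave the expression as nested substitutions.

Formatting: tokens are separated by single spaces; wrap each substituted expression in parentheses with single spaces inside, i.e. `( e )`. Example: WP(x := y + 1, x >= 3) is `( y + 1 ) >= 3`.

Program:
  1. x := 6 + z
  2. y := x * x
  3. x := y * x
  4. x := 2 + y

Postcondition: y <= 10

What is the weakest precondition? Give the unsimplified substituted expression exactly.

post: y <= 10
stmt 4: x := 2 + y  -- replace 0 occurrence(s) of x with (2 + y)
  => y <= 10
stmt 3: x := y * x  -- replace 0 occurrence(s) of x with (y * x)
  => y <= 10
stmt 2: y := x * x  -- replace 1 occurrence(s) of y with (x * x)
  => ( x * x ) <= 10
stmt 1: x := 6 + z  -- replace 2 occurrence(s) of x with (6 + z)
  => ( ( 6 + z ) * ( 6 + z ) ) <= 10

Answer: ( ( 6 + z ) * ( 6 + z ) ) <= 10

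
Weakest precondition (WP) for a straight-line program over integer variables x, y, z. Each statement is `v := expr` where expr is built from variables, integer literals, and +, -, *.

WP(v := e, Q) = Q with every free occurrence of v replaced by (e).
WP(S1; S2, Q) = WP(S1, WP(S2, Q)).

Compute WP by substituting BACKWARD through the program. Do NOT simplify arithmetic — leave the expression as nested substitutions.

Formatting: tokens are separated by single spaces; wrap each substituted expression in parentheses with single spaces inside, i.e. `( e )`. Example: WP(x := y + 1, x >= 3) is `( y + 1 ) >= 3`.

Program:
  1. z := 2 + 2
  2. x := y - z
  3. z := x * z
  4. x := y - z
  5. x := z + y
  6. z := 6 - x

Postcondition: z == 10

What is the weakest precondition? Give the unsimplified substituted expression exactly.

Answer: ( 6 - ( ( ( y - ( 2 + 2 ) ) * ( 2 + 2 ) ) + y ) ) == 10

Derivation:
post: z == 10
stmt 6: z := 6 - x  -- replace 1 occurrence(s) of z with (6 - x)
  => ( 6 - x ) == 10
stmt 5: x := z + y  -- replace 1 occurrence(s) of x with (z + y)
  => ( 6 - ( z + y ) ) == 10
stmt 4: x := y - z  -- replace 0 occurrence(s) of x with (y - z)
  => ( 6 - ( z + y ) ) == 10
stmt 3: z := x * z  -- replace 1 occurrence(s) of z with (x * z)
  => ( 6 - ( ( x * z ) + y ) ) == 10
stmt 2: x := y - z  -- replace 1 occurrence(s) of x with (y - z)
  => ( 6 - ( ( ( y - z ) * z ) + y ) ) == 10
stmt 1: z := 2 + 2  -- replace 2 occurrence(s) of z with (2 + 2)
  => ( 6 - ( ( ( y - ( 2 + 2 ) ) * ( 2 + 2 ) ) + y ) ) == 10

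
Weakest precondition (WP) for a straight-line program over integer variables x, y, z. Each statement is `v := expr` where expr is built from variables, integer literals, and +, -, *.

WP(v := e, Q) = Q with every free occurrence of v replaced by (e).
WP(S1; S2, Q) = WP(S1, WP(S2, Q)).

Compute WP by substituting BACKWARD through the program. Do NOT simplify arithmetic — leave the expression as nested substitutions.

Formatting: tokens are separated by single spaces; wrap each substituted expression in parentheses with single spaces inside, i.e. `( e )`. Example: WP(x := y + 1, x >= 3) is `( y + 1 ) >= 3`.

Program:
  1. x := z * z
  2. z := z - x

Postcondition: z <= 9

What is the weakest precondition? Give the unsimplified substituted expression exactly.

Answer: ( z - ( z * z ) ) <= 9

Derivation:
post: z <= 9
stmt 2: z := z - x  -- replace 1 occurrence(s) of z with (z - x)
  => ( z - x ) <= 9
stmt 1: x := z * z  -- replace 1 occurrence(s) of x with (z * z)
  => ( z - ( z * z ) ) <= 9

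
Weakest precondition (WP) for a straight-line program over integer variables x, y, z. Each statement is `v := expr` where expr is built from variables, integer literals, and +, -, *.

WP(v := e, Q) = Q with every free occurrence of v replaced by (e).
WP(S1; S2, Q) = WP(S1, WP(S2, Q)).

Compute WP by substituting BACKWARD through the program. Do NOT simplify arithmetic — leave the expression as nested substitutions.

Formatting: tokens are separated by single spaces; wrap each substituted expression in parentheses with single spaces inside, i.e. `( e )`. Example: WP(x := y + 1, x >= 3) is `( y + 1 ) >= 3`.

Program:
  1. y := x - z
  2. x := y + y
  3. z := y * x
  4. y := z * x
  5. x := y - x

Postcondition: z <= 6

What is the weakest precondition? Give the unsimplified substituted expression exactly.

Answer: ( ( x - z ) * ( ( x - z ) + ( x - z ) ) ) <= 6

Derivation:
post: z <= 6
stmt 5: x := y - x  -- replace 0 occurrence(s) of x with (y - x)
  => z <= 6
stmt 4: y := z * x  -- replace 0 occurrence(s) of y with (z * x)
  => z <= 6
stmt 3: z := y * x  -- replace 1 occurrence(s) of z with (y * x)
  => ( y * x ) <= 6
stmt 2: x := y + y  -- replace 1 occurrence(s) of x with (y + y)
  => ( y * ( y + y ) ) <= 6
stmt 1: y := x - z  -- replace 3 occurrence(s) of y with (x - z)
  => ( ( x - z ) * ( ( x - z ) + ( x - z ) ) ) <= 6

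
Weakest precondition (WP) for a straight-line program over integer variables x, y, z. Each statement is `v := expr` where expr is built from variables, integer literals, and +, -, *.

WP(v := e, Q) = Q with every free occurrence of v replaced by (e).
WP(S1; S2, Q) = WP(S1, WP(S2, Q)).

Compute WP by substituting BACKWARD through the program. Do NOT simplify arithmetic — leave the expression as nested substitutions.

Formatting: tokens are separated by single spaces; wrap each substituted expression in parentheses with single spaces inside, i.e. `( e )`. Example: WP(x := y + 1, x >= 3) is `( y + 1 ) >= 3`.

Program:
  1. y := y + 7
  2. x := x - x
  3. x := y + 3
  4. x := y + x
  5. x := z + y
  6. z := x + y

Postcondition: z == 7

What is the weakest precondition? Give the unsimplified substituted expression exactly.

post: z == 7
stmt 6: z := x + y  -- replace 1 occurrence(s) of z with (x + y)
  => ( x + y ) == 7
stmt 5: x := z + y  -- replace 1 occurrence(s) of x with (z + y)
  => ( ( z + y ) + y ) == 7
stmt 4: x := y + x  -- replace 0 occurrence(s) of x with (y + x)
  => ( ( z + y ) + y ) == 7
stmt 3: x := y + 3  -- replace 0 occurrence(s) of x with (y + 3)
  => ( ( z + y ) + y ) == 7
stmt 2: x := x - x  -- replace 0 occurrence(s) of x with (x - x)
  => ( ( z + y ) + y ) == 7
stmt 1: y := y + 7  -- replace 2 occurrence(s) of y with (y + 7)
  => ( ( z + ( y + 7 ) ) + ( y + 7 ) ) == 7

Answer: ( ( z + ( y + 7 ) ) + ( y + 7 ) ) == 7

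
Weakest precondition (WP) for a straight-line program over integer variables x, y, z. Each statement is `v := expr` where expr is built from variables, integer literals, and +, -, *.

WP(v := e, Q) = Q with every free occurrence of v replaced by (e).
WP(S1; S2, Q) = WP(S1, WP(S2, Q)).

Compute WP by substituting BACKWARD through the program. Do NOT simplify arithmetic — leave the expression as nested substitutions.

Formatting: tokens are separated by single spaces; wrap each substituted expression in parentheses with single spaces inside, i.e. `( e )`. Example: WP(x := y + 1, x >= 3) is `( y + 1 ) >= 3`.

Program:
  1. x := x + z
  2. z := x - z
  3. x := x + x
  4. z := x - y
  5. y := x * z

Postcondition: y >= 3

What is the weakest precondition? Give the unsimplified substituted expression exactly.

Answer: ( ( ( x + z ) + ( x + z ) ) * ( ( ( x + z ) + ( x + z ) ) - y ) ) >= 3

Derivation:
post: y >= 3
stmt 5: y := x * z  -- replace 1 occurrence(s) of y with (x * z)
  => ( x * z ) >= 3
stmt 4: z := x - y  -- replace 1 occurrence(s) of z with (x - y)
  => ( x * ( x - y ) ) >= 3
stmt 3: x := x + x  -- replace 2 occurrence(s) of x with (x + x)
  => ( ( x + x ) * ( ( x + x ) - y ) ) >= 3
stmt 2: z := x - z  -- replace 0 occurrence(s) of z with (x - z)
  => ( ( x + x ) * ( ( x + x ) - y ) ) >= 3
stmt 1: x := x + z  -- replace 4 occurrence(s) of x with (x + z)
  => ( ( ( x + z ) + ( x + z ) ) * ( ( ( x + z ) + ( x + z ) ) - y ) ) >= 3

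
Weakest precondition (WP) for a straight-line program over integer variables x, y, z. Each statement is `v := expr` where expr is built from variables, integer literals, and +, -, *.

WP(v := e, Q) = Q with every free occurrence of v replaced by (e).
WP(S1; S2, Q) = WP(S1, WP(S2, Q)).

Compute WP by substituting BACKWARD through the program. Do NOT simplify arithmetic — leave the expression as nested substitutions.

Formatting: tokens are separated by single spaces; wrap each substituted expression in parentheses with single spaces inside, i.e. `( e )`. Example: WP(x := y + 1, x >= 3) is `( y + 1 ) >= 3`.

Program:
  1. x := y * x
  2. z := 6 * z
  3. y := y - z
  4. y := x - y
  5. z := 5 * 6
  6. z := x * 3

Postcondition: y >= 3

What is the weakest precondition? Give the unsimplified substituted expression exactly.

Answer: ( ( y * x ) - ( y - ( 6 * z ) ) ) >= 3

Derivation:
post: y >= 3
stmt 6: z := x * 3  -- replace 0 occurrence(s) of z with (x * 3)
  => y >= 3
stmt 5: z := 5 * 6  -- replace 0 occurrence(s) of z with (5 * 6)
  => y >= 3
stmt 4: y := x - y  -- replace 1 occurrence(s) of y with (x - y)
  => ( x - y ) >= 3
stmt 3: y := y - z  -- replace 1 occurrence(s) of y with (y - z)
  => ( x - ( y - z ) ) >= 3
stmt 2: z := 6 * z  -- replace 1 occurrence(s) of z with (6 * z)
  => ( x - ( y - ( 6 * z ) ) ) >= 3
stmt 1: x := y * x  -- replace 1 occurrence(s) of x with (y * x)
  => ( ( y * x ) - ( y - ( 6 * z ) ) ) >= 3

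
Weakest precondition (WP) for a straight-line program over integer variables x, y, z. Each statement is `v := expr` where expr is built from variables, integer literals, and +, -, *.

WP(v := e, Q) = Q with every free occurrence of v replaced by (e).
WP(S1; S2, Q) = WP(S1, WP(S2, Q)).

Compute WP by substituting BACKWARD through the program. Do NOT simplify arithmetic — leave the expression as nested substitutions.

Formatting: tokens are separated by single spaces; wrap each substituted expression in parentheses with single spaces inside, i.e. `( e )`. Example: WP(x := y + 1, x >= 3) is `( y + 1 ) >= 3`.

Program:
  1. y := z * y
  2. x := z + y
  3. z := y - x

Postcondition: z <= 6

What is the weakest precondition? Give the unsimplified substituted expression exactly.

post: z <= 6
stmt 3: z := y - x  -- replace 1 occurrence(s) of z with (y - x)
  => ( y - x ) <= 6
stmt 2: x := z + y  -- replace 1 occurrence(s) of x with (z + y)
  => ( y - ( z + y ) ) <= 6
stmt 1: y := z * y  -- replace 2 occurrence(s) of y with (z * y)
  => ( ( z * y ) - ( z + ( z * y ) ) ) <= 6

Answer: ( ( z * y ) - ( z + ( z * y ) ) ) <= 6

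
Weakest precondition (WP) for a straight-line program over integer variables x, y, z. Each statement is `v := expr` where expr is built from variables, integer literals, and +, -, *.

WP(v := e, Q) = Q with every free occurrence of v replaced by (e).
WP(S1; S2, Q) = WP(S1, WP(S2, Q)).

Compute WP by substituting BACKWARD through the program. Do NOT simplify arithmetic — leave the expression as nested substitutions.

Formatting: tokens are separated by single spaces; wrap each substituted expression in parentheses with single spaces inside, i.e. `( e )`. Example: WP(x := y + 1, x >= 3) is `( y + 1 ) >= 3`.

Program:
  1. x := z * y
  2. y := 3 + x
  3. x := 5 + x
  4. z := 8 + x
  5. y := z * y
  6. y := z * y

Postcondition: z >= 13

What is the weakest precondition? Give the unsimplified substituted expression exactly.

post: z >= 13
stmt 6: y := z * y  -- replace 0 occurrence(s) of y with (z * y)
  => z >= 13
stmt 5: y := z * y  -- replace 0 occurrence(s) of y with (z * y)
  => z >= 13
stmt 4: z := 8 + x  -- replace 1 occurrence(s) of z with (8 + x)
  => ( 8 + x ) >= 13
stmt 3: x := 5 + x  -- replace 1 occurrence(s) of x with (5 + x)
  => ( 8 + ( 5 + x ) ) >= 13
stmt 2: y := 3 + x  -- replace 0 occurrence(s) of y with (3 + x)
  => ( 8 + ( 5 + x ) ) >= 13
stmt 1: x := z * y  -- replace 1 occurrence(s) of x with (z * y)
  => ( 8 + ( 5 + ( z * y ) ) ) >= 13

Answer: ( 8 + ( 5 + ( z * y ) ) ) >= 13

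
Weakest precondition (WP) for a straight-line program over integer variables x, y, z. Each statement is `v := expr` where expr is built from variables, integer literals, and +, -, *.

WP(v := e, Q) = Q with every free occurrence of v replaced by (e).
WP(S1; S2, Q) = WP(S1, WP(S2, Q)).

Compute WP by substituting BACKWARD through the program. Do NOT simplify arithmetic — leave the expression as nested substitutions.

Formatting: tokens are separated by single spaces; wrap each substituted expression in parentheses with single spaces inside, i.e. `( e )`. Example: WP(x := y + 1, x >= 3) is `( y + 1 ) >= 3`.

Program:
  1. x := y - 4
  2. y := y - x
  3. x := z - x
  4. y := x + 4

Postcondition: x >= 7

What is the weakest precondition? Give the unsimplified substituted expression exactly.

post: x >= 7
stmt 4: y := x + 4  -- replace 0 occurrence(s) of y with (x + 4)
  => x >= 7
stmt 3: x := z - x  -- replace 1 occurrence(s) of x with (z - x)
  => ( z - x ) >= 7
stmt 2: y := y - x  -- replace 0 occurrence(s) of y with (y - x)
  => ( z - x ) >= 7
stmt 1: x := y - 4  -- replace 1 occurrence(s) of x with (y - 4)
  => ( z - ( y - 4 ) ) >= 7

Answer: ( z - ( y - 4 ) ) >= 7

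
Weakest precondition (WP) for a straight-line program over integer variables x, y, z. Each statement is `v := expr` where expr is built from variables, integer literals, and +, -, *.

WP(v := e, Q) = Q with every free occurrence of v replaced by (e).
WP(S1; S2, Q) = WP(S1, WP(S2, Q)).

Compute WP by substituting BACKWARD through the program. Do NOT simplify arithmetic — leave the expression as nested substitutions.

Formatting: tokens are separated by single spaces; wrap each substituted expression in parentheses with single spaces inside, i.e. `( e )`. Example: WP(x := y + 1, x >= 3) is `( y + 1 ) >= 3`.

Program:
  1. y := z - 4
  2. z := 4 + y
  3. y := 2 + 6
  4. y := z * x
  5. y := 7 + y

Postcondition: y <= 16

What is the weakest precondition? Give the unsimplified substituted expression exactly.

post: y <= 16
stmt 5: y := 7 + y  -- replace 1 occurrence(s) of y with (7 + y)
  => ( 7 + y ) <= 16
stmt 4: y := z * x  -- replace 1 occurrence(s) of y with (z * x)
  => ( 7 + ( z * x ) ) <= 16
stmt 3: y := 2 + 6  -- replace 0 occurrence(s) of y with (2 + 6)
  => ( 7 + ( z * x ) ) <= 16
stmt 2: z := 4 + y  -- replace 1 occurrence(s) of z with (4 + y)
  => ( 7 + ( ( 4 + y ) * x ) ) <= 16
stmt 1: y := z - 4  -- replace 1 occurrence(s) of y with (z - 4)
  => ( 7 + ( ( 4 + ( z - 4 ) ) * x ) ) <= 16

Answer: ( 7 + ( ( 4 + ( z - 4 ) ) * x ) ) <= 16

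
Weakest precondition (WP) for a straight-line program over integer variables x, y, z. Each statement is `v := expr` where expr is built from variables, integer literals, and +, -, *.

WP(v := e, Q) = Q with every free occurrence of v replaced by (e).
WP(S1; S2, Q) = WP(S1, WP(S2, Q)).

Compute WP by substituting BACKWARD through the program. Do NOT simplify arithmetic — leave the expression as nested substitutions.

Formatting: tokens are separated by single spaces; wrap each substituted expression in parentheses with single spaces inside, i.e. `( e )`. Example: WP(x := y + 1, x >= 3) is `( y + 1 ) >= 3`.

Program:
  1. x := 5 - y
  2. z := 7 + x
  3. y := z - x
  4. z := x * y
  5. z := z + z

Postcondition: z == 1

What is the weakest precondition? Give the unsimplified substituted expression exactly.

post: z == 1
stmt 5: z := z + z  -- replace 1 occurrence(s) of z with (z + z)
  => ( z + z ) == 1
stmt 4: z := x * y  -- replace 2 occurrence(s) of z with (x * y)
  => ( ( x * y ) + ( x * y ) ) == 1
stmt 3: y := z - x  -- replace 2 occurrence(s) of y with (z - x)
  => ( ( x * ( z - x ) ) + ( x * ( z - x ) ) ) == 1
stmt 2: z := 7 + x  -- replace 2 occurrence(s) of z with (7 + x)
  => ( ( x * ( ( 7 + x ) - x ) ) + ( x * ( ( 7 + x ) - x ) ) ) == 1
stmt 1: x := 5 - y  -- replace 6 occurrence(s) of x with (5 - y)
  => ( ( ( 5 - y ) * ( ( 7 + ( 5 - y ) ) - ( 5 - y ) ) ) + ( ( 5 - y ) * ( ( 7 + ( 5 - y ) ) - ( 5 - y ) ) ) ) == 1

Answer: ( ( ( 5 - y ) * ( ( 7 + ( 5 - y ) ) - ( 5 - y ) ) ) + ( ( 5 - y ) * ( ( 7 + ( 5 - y ) ) - ( 5 - y ) ) ) ) == 1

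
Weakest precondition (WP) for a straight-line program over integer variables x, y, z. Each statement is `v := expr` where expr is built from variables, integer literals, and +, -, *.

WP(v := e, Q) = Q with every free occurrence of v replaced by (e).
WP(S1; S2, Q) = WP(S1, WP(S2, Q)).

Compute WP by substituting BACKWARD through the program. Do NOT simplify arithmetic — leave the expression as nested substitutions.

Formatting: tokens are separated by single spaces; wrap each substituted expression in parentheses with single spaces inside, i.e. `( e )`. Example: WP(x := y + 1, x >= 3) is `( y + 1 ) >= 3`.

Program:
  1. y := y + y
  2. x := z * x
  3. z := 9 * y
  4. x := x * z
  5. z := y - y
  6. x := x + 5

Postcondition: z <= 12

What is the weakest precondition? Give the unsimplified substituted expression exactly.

post: z <= 12
stmt 6: x := x + 5  -- replace 0 occurrence(s) of x with (x + 5)
  => z <= 12
stmt 5: z := y - y  -- replace 1 occurrence(s) of z with (y - y)
  => ( y - y ) <= 12
stmt 4: x := x * z  -- replace 0 occurrence(s) of x with (x * z)
  => ( y - y ) <= 12
stmt 3: z := 9 * y  -- replace 0 occurrence(s) of z with (9 * y)
  => ( y - y ) <= 12
stmt 2: x := z * x  -- replace 0 occurrence(s) of x with (z * x)
  => ( y - y ) <= 12
stmt 1: y := y + y  -- replace 2 occurrence(s) of y with (y + y)
  => ( ( y + y ) - ( y + y ) ) <= 12

Answer: ( ( y + y ) - ( y + y ) ) <= 12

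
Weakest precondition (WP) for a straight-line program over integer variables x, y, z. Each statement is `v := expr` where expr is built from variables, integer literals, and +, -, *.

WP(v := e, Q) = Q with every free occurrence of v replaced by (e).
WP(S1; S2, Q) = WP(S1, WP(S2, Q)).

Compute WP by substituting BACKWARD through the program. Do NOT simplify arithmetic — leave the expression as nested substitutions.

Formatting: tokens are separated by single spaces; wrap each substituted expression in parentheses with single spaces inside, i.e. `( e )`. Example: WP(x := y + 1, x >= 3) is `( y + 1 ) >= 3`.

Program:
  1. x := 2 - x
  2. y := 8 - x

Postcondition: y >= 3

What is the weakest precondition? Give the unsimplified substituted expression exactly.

Answer: ( 8 - ( 2 - x ) ) >= 3

Derivation:
post: y >= 3
stmt 2: y := 8 - x  -- replace 1 occurrence(s) of y with (8 - x)
  => ( 8 - x ) >= 3
stmt 1: x := 2 - x  -- replace 1 occurrence(s) of x with (2 - x)
  => ( 8 - ( 2 - x ) ) >= 3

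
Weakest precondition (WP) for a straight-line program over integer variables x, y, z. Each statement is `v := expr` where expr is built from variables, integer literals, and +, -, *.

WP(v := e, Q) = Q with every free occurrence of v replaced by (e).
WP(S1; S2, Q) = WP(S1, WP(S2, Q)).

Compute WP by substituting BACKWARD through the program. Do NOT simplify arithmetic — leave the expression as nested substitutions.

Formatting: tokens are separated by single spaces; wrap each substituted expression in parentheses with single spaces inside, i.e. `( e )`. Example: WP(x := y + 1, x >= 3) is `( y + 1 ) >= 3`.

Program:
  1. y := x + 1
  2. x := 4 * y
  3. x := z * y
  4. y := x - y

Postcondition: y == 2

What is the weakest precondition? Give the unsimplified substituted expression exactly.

Answer: ( ( z * ( x + 1 ) ) - ( x + 1 ) ) == 2

Derivation:
post: y == 2
stmt 4: y := x - y  -- replace 1 occurrence(s) of y with (x - y)
  => ( x - y ) == 2
stmt 3: x := z * y  -- replace 1 occurrence(s) of x with (z * y)
  => ( ( z * y ) - y ) == 2
stmt 2: x := 4 * y  -- replace 0 occurrence(s) of x with (4 * y)
  => ( ( z * y ) - y ) == 2
stmt 1: y := x + 1  -- replace 2 occurrence(s) of y with (x + 1)
  => ( ( z * ( x + 1 ) ) - ( x + 1 ) ) == 2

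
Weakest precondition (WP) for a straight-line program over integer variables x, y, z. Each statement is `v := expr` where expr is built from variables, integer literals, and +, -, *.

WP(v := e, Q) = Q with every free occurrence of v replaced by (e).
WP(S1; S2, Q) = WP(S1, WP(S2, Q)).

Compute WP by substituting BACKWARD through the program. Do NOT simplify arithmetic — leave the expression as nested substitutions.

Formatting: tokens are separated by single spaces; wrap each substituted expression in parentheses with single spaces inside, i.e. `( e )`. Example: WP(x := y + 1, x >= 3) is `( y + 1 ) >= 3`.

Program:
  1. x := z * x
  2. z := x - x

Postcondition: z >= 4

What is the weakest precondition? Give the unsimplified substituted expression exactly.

post: z >= 4
stmt 2: z := x - x  -- replace 1 occurrence(s) of z with (x - x)
  => ( x - x ) >= 4
stmt 1: x := z * x  -- replace 2 occurrence(s) of x with (z * x)
  => ( ( z * x ) - ( z * x ) ) >= 4

Answer: ( ( z * x ) - ( z * x ) ) >= 4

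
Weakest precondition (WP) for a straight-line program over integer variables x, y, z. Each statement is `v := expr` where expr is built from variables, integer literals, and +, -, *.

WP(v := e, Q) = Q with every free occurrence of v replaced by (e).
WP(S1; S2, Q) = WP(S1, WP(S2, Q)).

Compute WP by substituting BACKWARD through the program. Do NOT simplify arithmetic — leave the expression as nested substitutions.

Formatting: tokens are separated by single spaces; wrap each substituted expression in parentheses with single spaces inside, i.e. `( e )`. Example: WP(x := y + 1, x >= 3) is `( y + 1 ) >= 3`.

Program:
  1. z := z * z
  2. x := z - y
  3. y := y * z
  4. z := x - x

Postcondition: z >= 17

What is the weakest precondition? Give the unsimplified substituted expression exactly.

Answer: ( ( ( z * z ) - y ) - ( ( z * z ) - y ) ) >= 17

Derivation:
post: z >= 17
stmt 4: z := x - x  -- replace 1 occurrence(s) of z with (x - x)
  => ( x - x ) >= 17
stmt 3: y := y * z  -- replace 0 occurrence(s) of y with (y * z)
  => ( x - x ) >= 17
stmt 2: x := z - y  -- replace 2 occurrence(s) of x with (z - y)
  => ( ( z - y ) - ( z - y ) ) >= 17
stmt 1: z := z * z  -- replace 2 occurrence(s) of z with (z * z)
  => ( ( ( z * z ) - y ) - ( ( z * z ) - y ) ) >= 17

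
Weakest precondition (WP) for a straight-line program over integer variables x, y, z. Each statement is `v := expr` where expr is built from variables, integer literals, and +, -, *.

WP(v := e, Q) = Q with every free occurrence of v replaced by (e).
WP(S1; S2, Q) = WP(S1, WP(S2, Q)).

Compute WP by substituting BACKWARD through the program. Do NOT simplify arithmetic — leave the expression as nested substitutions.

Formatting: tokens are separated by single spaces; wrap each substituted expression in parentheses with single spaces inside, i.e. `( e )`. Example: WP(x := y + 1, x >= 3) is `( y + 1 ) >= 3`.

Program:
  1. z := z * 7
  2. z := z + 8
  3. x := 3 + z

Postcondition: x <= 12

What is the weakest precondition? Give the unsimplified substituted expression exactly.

Answer: ( 3 + ( ( z * 7 ) + 8 ) ) <= 12

Derivation:
post: x <= 12
stmt 3: x := 3 + z  -- replace 1 occurrence(s) of x with (3 + z)
  => ( 3 + z ) <= 12
stmt 2: z := z + 8  -- replace 1 occurrence(s) of z with (z + 8)
  => ( 3 + ( z + 8 ) ) <= 12
stmt 1: z := z * 7  -- replace 1 occurrence(s) of z with (z * 7)
  => ( 3 + ( ( z * 7 ) + 8 ) ) <= 12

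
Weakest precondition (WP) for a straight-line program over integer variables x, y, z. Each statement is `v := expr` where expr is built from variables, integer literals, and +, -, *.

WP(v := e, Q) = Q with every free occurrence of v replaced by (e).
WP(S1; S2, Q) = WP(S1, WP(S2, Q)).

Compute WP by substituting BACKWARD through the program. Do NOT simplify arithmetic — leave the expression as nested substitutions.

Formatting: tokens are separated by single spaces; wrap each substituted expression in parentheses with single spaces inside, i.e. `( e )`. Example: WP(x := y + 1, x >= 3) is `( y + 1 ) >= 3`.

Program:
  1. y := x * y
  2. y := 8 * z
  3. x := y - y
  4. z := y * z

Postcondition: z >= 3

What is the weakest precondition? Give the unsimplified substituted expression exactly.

post: z >= 3
stmt 4: z := y * z  -- replace 1 occurrence(s) of z with (y * z)
  => ( y * z ) >= 3
stmt 3: x := y - y  -- replace 0 occurrence(s) of x with (y - y)
  => ( y * z ) >= 3
stmt 2: y := 8 * z  -- replace 1 occurrence(s) of y with (8 * z)
  => ( ( 8 * z ) * z ) >= 3
stmt 1: y := x * y  -- replace 0 occurrence(s) of y with (x * y)
  => ( ( 8 * z ) * z ) >= 3

Answer: ( ( 8 * z ) * z ) >= 3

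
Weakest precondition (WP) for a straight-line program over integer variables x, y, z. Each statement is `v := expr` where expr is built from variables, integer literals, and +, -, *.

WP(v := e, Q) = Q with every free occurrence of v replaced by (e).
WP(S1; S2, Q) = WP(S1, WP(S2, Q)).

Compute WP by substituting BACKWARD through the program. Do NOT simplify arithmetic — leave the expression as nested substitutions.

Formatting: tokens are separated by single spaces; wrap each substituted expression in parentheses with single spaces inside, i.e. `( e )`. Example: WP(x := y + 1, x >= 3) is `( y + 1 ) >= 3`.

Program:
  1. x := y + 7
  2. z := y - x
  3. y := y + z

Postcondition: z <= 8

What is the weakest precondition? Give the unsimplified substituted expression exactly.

post: z <= 8
stmt 3: y := y + z  -- replace 0 occurrence(s) of y with (y + z)
  => z <= 8
stmt 2: z := y - x  -- replace 1 occurrence(s) of z with (y - x)
  => ( y - x ) <= 8
stmt 1: x := y + 7  -- replace 1 occurrence(s) of x with (y + 7)
  => ( y - ( y + 7 ) ) <= 8

Answer: ( y - ( y + 7 ) ) <= 8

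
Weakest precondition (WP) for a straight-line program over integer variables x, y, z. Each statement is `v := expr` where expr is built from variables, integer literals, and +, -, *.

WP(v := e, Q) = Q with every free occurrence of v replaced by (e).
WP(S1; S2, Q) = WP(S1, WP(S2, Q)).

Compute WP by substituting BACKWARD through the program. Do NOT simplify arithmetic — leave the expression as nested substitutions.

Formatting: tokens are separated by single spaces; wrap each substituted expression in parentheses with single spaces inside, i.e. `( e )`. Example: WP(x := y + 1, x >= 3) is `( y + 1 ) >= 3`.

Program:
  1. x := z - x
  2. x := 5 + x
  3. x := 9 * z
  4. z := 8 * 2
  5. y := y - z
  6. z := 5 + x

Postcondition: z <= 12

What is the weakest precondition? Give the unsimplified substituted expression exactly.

Answer: ( 5 + ( 9 * z ) ) <= 12

Derivation:
post: z <= 12
stmt 6: z := 5 + x  -- replace 1 occurrence(s) of z with (5 + x)
  => ( 5 + x ) <= 12
stmt 5: y := y - z  -- replace 0 occurrence(s) of y with (y - z)
  => ( 5 + x ) <= 12
stmt 4: z := 8 * 2  -- replace 0 occurrence(s) of z with (8 * 2)
  => ( 5 + x ) <= 12
stmt 3: x := 9 * z  -- replace 1 occurrence(s) of x with (9 * z)
  => ( 5 + ( 9 * z ) ) <= 12
stmt 2: x := 5 + x  -- replace 0 occurrence(s) of x with (5 + x)
  => ( 5 + ( 9 * z ) ) <= 12
stmt 1: x := z - x  -- replace 0 occurrence(s) of x with (z - x)
  => ( 5 + ( 9 * z ) ) <= 12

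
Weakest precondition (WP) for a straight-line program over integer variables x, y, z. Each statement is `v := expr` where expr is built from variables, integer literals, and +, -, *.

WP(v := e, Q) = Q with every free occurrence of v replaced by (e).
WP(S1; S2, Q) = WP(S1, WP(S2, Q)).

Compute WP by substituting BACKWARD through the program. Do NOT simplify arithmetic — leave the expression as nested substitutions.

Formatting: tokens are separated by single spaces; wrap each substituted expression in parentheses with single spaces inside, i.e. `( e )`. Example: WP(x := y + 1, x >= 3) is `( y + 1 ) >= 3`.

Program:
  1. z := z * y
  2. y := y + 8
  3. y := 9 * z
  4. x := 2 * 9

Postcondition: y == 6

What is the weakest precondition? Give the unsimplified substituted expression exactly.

Answer: ( 9 * ( z * y ) ) == 6

Derivation:
post: y == 6
stmt 4: x := 2 * 9  -- replace 0 occurrence(s) of x with (2 * 9)
  => y == 6
stmt 3: y := 9 * z  -- replace 1 occurrence(s) of y with (9 * z)
  => ( 9 * z ) == 6
stmt 2: y := y + 8  -- replace 0 occurrence(s) of y with (y + 8)
  => ( 9 * z ) == 6
stmt 1: z := z * y  -- replace 1 occurrence(s) of z with (z * y)
  => ( 9 * ( z * y ) ) == 6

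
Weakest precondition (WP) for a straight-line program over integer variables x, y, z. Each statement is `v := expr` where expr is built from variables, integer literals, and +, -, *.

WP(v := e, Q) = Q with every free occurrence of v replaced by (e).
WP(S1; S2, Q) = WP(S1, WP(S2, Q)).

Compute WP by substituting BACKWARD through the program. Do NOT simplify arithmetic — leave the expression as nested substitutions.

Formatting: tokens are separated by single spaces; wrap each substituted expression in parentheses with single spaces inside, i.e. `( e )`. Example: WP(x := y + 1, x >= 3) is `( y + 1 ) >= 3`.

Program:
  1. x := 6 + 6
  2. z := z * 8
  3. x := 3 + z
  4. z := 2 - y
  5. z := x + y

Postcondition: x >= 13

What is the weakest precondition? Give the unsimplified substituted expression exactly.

Answer: ( 3 + ( z * 8 ) ) >= 13

Derivation:
post: x >= 13
stmt 5: z := x + y  -- replace 0 occurrence(s) of z with (x + y)
  => x >= 13
stmt 4: z := 2 - y  -- replace 0 occurrence(s) of z with (2 - y)
  => x >= 13
stmt 3: x := 3 + z  -- replace 1 occurrence(s) of x with (3 + z)
  => ( 3 + z ) >= 13
stmt 2: z := z * 8  -- replace 1 occurrence(s) of z with (z * 8)
  => ( 3 + ( z * 8 ) ) >= 13
stmt 1: x := 6 + 6  -- replace 0 occurrence(s) of x with (6 + 6)
  => ( 3 + ( z * 8 ) ) >= 13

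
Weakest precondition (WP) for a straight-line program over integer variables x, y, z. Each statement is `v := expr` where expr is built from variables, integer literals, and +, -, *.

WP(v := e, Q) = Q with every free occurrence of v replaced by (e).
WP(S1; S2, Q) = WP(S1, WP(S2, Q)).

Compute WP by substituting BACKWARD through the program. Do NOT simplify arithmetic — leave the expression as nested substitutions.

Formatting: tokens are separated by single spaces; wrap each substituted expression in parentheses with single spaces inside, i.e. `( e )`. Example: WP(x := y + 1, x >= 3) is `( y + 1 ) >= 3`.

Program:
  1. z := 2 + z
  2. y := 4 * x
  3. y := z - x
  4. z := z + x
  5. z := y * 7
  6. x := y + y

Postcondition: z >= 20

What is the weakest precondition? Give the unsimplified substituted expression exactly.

post: z >= 20
stmt 6: x := y + y  -- replace 0 occurrence(s) of x with (y + y)
  => z >= 20
stmt 5: z := y * 7  -- replace 1 occurrence(s) of z with (y * 7)
  => ( y * 7 ) >= 20
stmt 4: z := z + x  -- replace 0 occurrence(s) of z with (z + x)
  => ( y * 7 ) >= 20
stmt 3: y := z - x  -- replace 1 occurrence(s) of y with (z - x)
  => ( ( z - x ) * 7 ) >= 20
stmt 2: y := 4 * x  -- replace 0 occurrence(s) of y with (4 * x)
  => ( ( z - x ) * 7 ) >= 20
stmt 1: z := 2 + z  -- replace 1 occurrence(s) of z with (2 + z)
  => ( ( ( 2 + z ) - x ) * 7 ) >= 20

Answer: ( ( ( 2 + z ) - x ) * 7 ) >= 20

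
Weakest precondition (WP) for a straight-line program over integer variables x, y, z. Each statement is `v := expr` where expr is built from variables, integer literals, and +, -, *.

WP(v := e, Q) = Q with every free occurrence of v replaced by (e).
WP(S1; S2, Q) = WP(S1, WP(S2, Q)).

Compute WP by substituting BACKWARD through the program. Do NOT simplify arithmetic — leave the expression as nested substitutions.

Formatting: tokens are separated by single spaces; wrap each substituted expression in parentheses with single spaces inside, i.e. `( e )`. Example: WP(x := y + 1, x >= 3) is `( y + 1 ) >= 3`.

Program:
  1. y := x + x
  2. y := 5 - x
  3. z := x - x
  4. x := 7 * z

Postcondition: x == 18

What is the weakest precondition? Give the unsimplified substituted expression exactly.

Answer: ( 7 * ( x - x ) ) == 18

Derivation:
post: x == 18
stmt 4: x := 7 * z  -- replace 1 occurrence(s) of x with (7 * z)
  => ( 7 * z ) == 18
stmt 3: z := x - x  -- replace 1 occurrence(s) of z with (x - x)
  => ( 7 * ( x - x ) ) == 18
stmt 2: y := 5 - x  -- replace 0 occurrence(s) of y with (5 - x)
  => ( 7 * ( x - x ) ) == 18
stmt 1: y := x + x  -- replace 0 occurrence(s) of y with (x + x)
  => ( 7 * ( x - x ) ) == 18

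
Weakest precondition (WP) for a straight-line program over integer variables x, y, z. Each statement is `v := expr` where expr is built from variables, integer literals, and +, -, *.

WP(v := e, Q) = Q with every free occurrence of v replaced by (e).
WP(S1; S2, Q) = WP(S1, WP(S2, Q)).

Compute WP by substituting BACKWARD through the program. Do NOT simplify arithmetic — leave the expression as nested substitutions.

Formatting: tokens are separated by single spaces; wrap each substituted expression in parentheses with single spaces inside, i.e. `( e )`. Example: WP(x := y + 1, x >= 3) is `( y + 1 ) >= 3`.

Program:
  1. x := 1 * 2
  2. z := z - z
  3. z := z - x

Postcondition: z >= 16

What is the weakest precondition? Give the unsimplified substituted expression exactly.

Answer: ( ( z - z ) - ( 1 * 2 ) ) >= 16

Derivation:
post: z >= 16
stmt 3: z := z - x  -- replace 1 occurrence(s) of z with (z - x)
  => ( z - x ) >= 16
stmt 2: z := z - z  -- replace 1 occurrence(s) of z with (z - z)
  => ( ( z - z ) - x ) >= 16
stmt 1: x := 1 * 2  -- replace 1 occurrence(s) of x with (1 * 2)
  => ( ( z - z ) - ( 1 * 2 ) ) >= 16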